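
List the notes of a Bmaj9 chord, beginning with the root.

B  D#  F#  A#  C#

Root B, quality major ninth:
Root: B
Major 3rd (3rd): D#
Perfect 5th (5th): F#
Major 7th (7th): A#
Major 9th (9th): C#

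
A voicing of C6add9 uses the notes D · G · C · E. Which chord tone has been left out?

A

The full C6add9 chord is C, E, G, A, D.
Comparing with the voicing, the major 6th (6th) — A — is absent.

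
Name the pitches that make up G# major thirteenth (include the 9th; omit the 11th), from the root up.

G♯, B♯, D♯, F𝄪, A♯, E♯

G# major thirteenth: major thirteenth on G♯.
Root: G♯
Major 3rd (3rd): B♯
Perfect 5th (5th): D♯
Major 7th (7th): F𝄪
Major 9th (9th): A♯
Major 13th (13th): E♯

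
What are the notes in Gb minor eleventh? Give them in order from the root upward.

G-flat, B-double-flat, D-flat, F-flat, A-flat, C-flat

Gb minor eleventh is a minor eleventh built on G-flat.
root → G-flat
3rd (minor 3rd) → B-double-flat
5th (perfect 5th) → D-flat
7th (minor 7th) → F-flat
9th (major 9th) → A-flat
11th (perfect 11th) → C-flat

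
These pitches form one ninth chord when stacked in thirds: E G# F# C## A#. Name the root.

Arranged so that each adjacent pair is a third by letter name: F# – A# – C## – E – G#.
The bottom of that stack, F#, is the root (this is F# dominant ninth sharp five).

F#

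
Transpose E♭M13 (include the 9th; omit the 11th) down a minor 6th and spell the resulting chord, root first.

G B D F# A E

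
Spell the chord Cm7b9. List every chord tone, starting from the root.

C  Eb  G  Bb  Db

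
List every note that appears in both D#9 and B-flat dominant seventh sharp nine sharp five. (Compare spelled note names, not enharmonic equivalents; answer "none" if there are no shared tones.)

D#9 = D#, F##, A#, C#, E#.
B-flat dominant seventh sharp nine sharp five = Bb, D, F#, Ab, C#.
Shared: C#.

C#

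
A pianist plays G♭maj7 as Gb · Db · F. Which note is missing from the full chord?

Bb

The full G♭maj7 chord is Gb, Bb, Db, F.
Comparing with the voicing, the major 3rd (3rd) — Bb — is absent.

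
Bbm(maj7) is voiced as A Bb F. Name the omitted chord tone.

Bbm(maj7) = Bb, Db, F, A. The voicing lacks the 3rd (minor 3rd), Db.

Db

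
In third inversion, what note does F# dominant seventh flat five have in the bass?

E

F# dominant seventh flat five in root position is F#–A#–C–E.
Third inversion places the seventh in the bass, which is E.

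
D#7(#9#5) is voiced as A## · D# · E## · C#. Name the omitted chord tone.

D#7(#9#5) = D#, F##, A##, C#, E##. The voicing lacks the 3rd (major 3rd), F##.

F##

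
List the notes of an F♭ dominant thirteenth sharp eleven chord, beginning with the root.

Fb Ab Cb Ebb Gb Bb Db

F♭ dominant thirteenth sharp eleven is a dominant thirteenth sharp eleven built on Fb.
- root: Fb
- major 3rd: Ab
- perfect 5th: Cb
- minor 7th: Ebb
- major 9th: Gb
- augmented 11th: Bb
- major 13th: Db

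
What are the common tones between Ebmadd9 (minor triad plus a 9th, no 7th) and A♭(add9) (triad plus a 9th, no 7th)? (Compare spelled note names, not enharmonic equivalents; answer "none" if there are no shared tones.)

Ebmadd9 = Eb, Gb, Bb, F.
A♭(add9) = Ab, C, Eb, Bb.
Shared: Eb, Bb.

Eb  Bb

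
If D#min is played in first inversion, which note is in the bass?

F♯

D#min = D♯–F♯–A♯. First inversion → third in the bass = F♯.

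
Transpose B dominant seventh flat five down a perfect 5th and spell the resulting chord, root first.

Transposed root: B → E (perfect 5th down). So we spell E dominant seventh flat five:
E — root
G-sharp — major 3rd
B-flat — diminished 5th
D — minor 7th

E  G-sharp  B-flat  D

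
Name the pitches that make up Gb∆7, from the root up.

Gb, Bb, Db, F

Root Gb, quality major seventh:
Root: Gb
Major 3rd (3rd): Bb
Perfect 5th (5th): Db
Major 7th (7th): F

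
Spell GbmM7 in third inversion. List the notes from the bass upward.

In root position, GbmM7 is G♭–B𝄫–D♭–F.
Third inversion puts the seventh (F) in the bass.

F – G♭ – B𝄫 – D♭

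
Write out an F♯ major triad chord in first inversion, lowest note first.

A-sharp, C-sharp, F-sharp

F♯ major triad = F-sharp–A-sharp–C-sharp; first inversion → third (A-sharp) lowest.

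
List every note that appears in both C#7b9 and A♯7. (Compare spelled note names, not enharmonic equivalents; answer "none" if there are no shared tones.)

C#7b9: C# E# G# B D
A♯7: A# C## E# G#
Common to both → E#, G#.

E#, G#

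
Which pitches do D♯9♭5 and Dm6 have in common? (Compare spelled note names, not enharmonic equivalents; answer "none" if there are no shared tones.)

D♯9♭5 = D#, F##, A, C#, E#.
Dm6 = D, F, A, B.
Shared: A.

A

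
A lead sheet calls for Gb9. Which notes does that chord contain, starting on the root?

Gb Bb Db Fb Ab

Root Gb, quality dominant ninth:
Gb — root
Bb — major 3rd
Db — perfect 5th
Fb — minor 7th
Ab — major 9th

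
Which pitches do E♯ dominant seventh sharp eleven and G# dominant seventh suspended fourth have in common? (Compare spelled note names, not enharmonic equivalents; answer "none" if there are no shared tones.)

D-sharp

E♯ dominant seventh sharp eleven: E-sharp G-double-sharp B-sharp D-sharp A-double-sharp
G# dominant seventh suspended fourth: G-sharp C-sharp D-sharp F-sharp
Common to both → D-sharp.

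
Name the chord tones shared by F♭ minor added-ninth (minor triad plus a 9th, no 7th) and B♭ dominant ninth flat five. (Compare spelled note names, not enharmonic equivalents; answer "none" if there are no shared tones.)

F-flat

F♭ minor added-ninth: F-flat A-double-flat C-flat G-flat
B♭ dominant ninth flat five: B-flat D F-flat A-flat C
Common to both → F-flat.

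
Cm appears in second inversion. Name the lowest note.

G

Cm in root position is C–Eb–G.
Second inversion places the fifth in the bass, which is G.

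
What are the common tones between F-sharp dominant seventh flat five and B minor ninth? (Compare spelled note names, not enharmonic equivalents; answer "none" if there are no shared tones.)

F-sharp

F-sharp dominant seventh flat five: F-sharp A-sharp C E
B minor ninth: B D F-sharp A C-sharp
Common to both → F-sharp.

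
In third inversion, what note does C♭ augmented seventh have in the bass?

C♭ augmented seventh in root position is C-flat–E-flat–G–B-double-flat.
Third inversion places the seventh in the bass, which is B-double-flat.

B-double-flat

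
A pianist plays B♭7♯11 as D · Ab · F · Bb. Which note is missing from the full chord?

E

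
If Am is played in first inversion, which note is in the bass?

C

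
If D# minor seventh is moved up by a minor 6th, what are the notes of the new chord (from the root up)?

B  D  F-sharp  A

D-sharp up a minor 6th → B. New chord: B minor seventh.
root → B
3rd (minor 3rd) → D
5th (perfect 5th) → F-sharp
7th (minor 7th) → A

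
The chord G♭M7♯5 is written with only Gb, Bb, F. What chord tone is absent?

The full G♭M7♯5 chord is Gb, Bb, D, F.
Comparing with the voicing, the augmented 5th (5th) — D — is absent.

D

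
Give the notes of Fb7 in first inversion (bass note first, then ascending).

In root position, Fb7 is Fb–Ab–Cb–Ebb.
First inversion puts the third (Ab) in the bass.

Ab, Cb, Ebb, Fb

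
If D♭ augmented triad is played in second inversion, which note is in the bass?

A

D♭ augmented triad in root position is Db–F–A.
Second inversion places the fifth in the bass, which is A.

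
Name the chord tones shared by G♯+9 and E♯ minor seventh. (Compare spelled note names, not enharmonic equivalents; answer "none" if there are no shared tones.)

G#  B#

G♯+9 = G#, B#, D##, F#, A#.
E♯ minor seventh = E#, G#, B#, D#.
Shared: G#, B#.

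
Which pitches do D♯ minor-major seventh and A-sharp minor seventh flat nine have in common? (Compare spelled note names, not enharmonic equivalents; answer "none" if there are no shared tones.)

A-sharp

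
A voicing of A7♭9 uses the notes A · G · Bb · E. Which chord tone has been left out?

A7♭9 = A, C#, E, G, Bb. The voicing lacks the 3rd (major 3rd), C#.

C#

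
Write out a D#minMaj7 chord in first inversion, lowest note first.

F# – A# – C## – D#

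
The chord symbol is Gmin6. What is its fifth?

D

Gmin6 is built on G; its 5th is a perfect 5th above the root.
A fifth above G uses the letter D, and the perfect 5th above G is D.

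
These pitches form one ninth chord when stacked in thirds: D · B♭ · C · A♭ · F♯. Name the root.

B♭

Arranged so that each adjacent pair is a third by letter name: B♭ – D – F♯ – A♭ – C.
The bottom of that stack, B♭, is the root (this is B♭ dominant ninth sharp five).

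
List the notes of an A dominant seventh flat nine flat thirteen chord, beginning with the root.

Root A, quality dominant seventh flat nine flat thirteen:
- root: A
- major 3rd: C-sharp
- perfect 5th: E
- minor 7th: G
- minor 9th: B-flat
- minor 13th: F

A – C-sharp – E – G – B-flat – F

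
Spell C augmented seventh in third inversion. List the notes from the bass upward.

Bb C E G#

In root position, C augmented seventh is C–E–G#–Bb.
Third inversion puts the seventh (Bb) in the bass.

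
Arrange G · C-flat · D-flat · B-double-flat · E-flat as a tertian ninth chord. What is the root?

C-flat

Stacking in thirds gives C-flat – E-flat – G – B-double-flat – D-flat, so C-flat is the root — C-flat dominant ninth sharp five.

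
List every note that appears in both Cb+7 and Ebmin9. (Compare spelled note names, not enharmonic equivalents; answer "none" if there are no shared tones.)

Eb

Cb+7 = Cb, Eb, G, Bbb.
Ebmin9 = Eb, Gb, Bb, Db, F.
Shared: Eb.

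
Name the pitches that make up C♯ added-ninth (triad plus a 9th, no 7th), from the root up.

C♯ added-ninth: added-ninth on C#.
- root: C#
- major 3rd: E#
- perfect 5th: G#
- major 9th: D#

C# E# G# D#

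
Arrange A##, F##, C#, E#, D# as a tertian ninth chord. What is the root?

Stacking in thirds gives D# – F## – A## – C# – E#, so D# is the root — D# dominant ninth sharp five.

D#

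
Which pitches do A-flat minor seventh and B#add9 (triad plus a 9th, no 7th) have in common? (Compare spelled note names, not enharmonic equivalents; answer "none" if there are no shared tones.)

A-flat minor seventh: Ab Cb Eb Gb
B#add9: B# D## F## C##
Common to both → none.

none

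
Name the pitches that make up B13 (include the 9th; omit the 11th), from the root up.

B, D♯, F♯, A, C♯, G♯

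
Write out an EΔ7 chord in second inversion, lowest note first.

B D# E G#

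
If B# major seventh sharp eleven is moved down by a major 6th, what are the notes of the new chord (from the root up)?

A major 6th down from B# is D#, so the new chord is D# major seventh sharp eleven.
- root: D#
- major 3rd: F##
- perfect 5th: A#
- major 7th: C##
- augmented 11th: G##

D# F## A# C## G##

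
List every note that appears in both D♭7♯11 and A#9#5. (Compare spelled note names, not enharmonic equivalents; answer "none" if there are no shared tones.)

D♭7♯11 = D♭, F, A♭, C♭, G.
A#9#5 = A♯, C𝄪, E𝄪, G♯, B♯.
Shared: none.

none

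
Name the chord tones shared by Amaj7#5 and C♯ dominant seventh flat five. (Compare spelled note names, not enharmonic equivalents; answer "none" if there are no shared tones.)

C#  E#

Amaj7#5 = A, C#, E#, G#.
C♯ dominant seventh flat five = C#, E#, G, B.
Shared: C#, E#.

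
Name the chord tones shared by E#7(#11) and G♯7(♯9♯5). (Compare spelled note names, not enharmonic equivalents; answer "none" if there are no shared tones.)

B# A##

E#7(#11) = E#, G##, B#, D#, A##.
G♯7(♯9♯5) = G#, B#, D##, F#, A##.
Shared: B#, A##.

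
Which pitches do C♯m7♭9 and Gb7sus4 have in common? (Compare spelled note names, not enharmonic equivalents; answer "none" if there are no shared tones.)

C♯m7♭9 = C♯, E, G♯, B, D.
Gb7sus4 = G♭, C♭, D♭, F♭.
Shared: none.

none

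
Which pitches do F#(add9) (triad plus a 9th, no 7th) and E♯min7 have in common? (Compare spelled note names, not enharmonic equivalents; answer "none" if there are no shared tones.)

F#(add9): F# A# C# G#
E♯min7: E# G# B# D#
Common to both → G#.

G#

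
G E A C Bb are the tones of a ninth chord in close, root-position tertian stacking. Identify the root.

A

Stacking in thirds gives A – C – E – G – Bb, so A is the root — A minor seventh flat nine.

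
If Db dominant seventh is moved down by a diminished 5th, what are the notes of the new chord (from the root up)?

G, B, D, F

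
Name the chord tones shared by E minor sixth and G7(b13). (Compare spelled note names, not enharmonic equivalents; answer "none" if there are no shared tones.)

G, B

E minor sixth: E G B C♯
G7(b13): G B D F E♭
Common to both → G, B.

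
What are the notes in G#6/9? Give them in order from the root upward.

G♯  B♯  D♯  E♯  A♯

G#6/9 is a six-nine built on G♯.
- root: G♯
- major 3rd: B♯
- perfect 5th: D♯
- major 6th: E♯
- major 9th: A♯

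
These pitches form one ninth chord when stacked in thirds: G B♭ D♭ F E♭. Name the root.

E♭

Arranged so that each adjacent pair is a third by letter name: E♭ – G – B♭ – D♭ – F.
The bottom of that stack, E♭, is the root (this is E♭ dominant ninth).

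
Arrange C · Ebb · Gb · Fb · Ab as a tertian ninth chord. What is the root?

Fb

Stacking in thirds gives Fb – Ab – C – Ebb – Gb, so Fb is the root — Fb dominant ninth sharp five.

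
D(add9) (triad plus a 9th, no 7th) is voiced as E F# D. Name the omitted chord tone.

A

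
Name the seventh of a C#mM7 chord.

C#mM7 is built on C#; its 7th is a major 7th above the root.
A seventh above C uses the letter B, and the major 7th above C# is B#.

B#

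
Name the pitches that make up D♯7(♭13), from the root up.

D♯7(♭13) is a dominant seventh flat thirteen built on D♯.
D♯ — root
F𝄪 — major 3rd
A♯ — perfect 5th
C♯ — minor 7th
B — minor 13th

D♯  F𝄪  A♯  C♯  B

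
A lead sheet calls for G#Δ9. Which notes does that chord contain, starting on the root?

G#  B#  D#  F##  A#

Root G#, quality major ninth:
G# — root
B# — major 3rd
D# — perfect 5th
F## — major 7th
A# — major 9th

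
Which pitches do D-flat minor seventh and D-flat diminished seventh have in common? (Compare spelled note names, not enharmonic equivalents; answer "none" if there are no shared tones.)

D-flat F-flat

D-flat minor seventh: D-flat F-flat A-flat C-flat
D-flat diminished seventh: D-flat F-flat A-double-flat C-double-flat
Common to both → D-flat, F-flat.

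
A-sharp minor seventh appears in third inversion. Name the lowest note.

G-sharp

A-sharp minor seventh in root position is A-sharp–C-sharp–E-sharp–G-sharp.
Third inversion places the seventh in the bass, which is G-sharp.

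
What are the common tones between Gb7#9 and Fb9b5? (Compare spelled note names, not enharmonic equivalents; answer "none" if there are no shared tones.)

Gb7#9 = Gb, Bb, Db, Fb, A.
Fb9b5 = Fb, Ab, Cbb, Ebb, Gb.
Shared: Gb, Fb.

Gb Fb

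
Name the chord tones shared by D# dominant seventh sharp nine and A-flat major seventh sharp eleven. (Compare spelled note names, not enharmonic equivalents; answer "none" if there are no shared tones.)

none

D# dominant seventh sharp nine = D-sharp, F-double-sharp, A-sharp, C-sharp, E-double-sharp.
A-flat major seventh sharp eleven = A-flat, C, E-flat, G, D.
Shared: none.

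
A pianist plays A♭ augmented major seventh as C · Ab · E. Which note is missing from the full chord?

G

The full A♭ augmented major seventh chord is Ab, C, E, G.
Comparing with the voicing, the major 7th (7th) — G — is absent.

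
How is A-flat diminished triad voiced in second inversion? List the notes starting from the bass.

A-flat diminished triad = A♭–C♭–E𝄫; second inversion → fifth (E𝄫) lowest.

E𝄫 A♭ C♭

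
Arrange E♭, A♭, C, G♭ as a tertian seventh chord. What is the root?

A♭

Arranged so that each adjacent pair is a third by letter name: A♭ – C – E♭ – G♭.
The bottom of that stack, A♭, is the root (this is A♭ dominant seventh).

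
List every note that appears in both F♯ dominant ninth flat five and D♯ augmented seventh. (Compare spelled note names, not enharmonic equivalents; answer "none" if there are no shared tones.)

none

F♯ dominant ninth flat five: F-sharp A-sharp C E G-sharp
D♯ augmented seventh: D-sharp F-double-sharp A-double-sharp C-sharp
Common to both → none.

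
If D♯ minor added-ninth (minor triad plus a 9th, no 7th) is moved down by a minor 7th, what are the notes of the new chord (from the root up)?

D♯ down a minor 7th → E♯. New chord: E♯ minor added-ninth.
root → E♯
3rd (minor 3rd) → G♯
5th (perfect 5th) → B♯
9th (major 9th) → F𝄪

E♯ G♯ B♯ F𝄪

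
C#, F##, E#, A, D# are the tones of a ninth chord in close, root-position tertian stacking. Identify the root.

Arranged so that each adjacent pair is a third by letter name: D# – F## – A – C# – E#.
The bottom of that stack, D#, is the root (this is D# dominant ninth flat five).

D#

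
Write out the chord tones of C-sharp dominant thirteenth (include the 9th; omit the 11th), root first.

C-sharp dominant thirteenth: dominant thirteenth on C#.
- root: C#
- major 3rd: E#
- perfect 5th: G#
- minor 7th: B
- major 9th: D#
- major 13th: A#

C#  E#  G#  B  D#  A#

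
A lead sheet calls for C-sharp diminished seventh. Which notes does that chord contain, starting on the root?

Root C-sharp, quality diminished seventh:
root → C-sharp
3rd (minor 3rd) → E
5th (diminished 5th) → G
7th (diminished 7th) → B-flat

C-sharp, E, G, B-flat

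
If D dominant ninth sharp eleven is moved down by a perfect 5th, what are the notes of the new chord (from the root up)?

G B D F A C♯

D down a perfect 5th → G. New chord: G dominant ninth sharp eleven.
G — root
B — major 3rd
D — perfect 5th
F — minor 7th
A — major 9th
C♯ — augmented 11th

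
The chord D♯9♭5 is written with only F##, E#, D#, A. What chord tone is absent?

The full D♯9♭5 chord is D#, F##, A, C#, E#.
Comparing with the voicing, the minor 7th (7th) — C# — is absent.

C#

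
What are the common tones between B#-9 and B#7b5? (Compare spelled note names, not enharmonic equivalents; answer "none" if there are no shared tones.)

B♯, A♯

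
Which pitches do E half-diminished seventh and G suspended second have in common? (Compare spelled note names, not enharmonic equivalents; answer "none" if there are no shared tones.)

E half-diminished seventh: E G B-flat D
G suspended second: G A D
Common to both → G, D.

G, D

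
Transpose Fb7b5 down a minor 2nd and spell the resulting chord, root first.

Eb  G  Bbb  Db

Transposed root: Fb → Eb (minor 2nd down). So we spell Eb dominant seventh flat five:
Root: Eb
Major 3rd (3rd): G
Diminished 5th (5th): Bbb
Minor 7th (7th): Db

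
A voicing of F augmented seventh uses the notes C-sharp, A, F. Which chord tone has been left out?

E-flat

The full F augmented seventh chord is F, A, C-sharp, E-flat.
Comparing with the voicing, the minor 7th (7th) — E-flat — is absent.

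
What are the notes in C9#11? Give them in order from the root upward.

Root C, quality dominant ninth sharp eleven:
C — root
E — major 3rd
G — perfect 5th
Bb — minor 7th
D — major 9th
F# — augmented 11th

C E G Bb D F#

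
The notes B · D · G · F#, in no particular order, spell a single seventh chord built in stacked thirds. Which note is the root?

Arranged so that each adjacent pair is a third by letter name: G – B – D – F#.
The bottom of that stack, G, is the root (this is G major seventh).

G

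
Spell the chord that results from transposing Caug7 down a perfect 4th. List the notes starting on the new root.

C down a perfect 4th → G. New chord: G augmented seventh.
Root: G
Major 3rd (3rd): B
Augmented 5th (5th): D♯
Minor 7th (7th): F

G, B, D♯, F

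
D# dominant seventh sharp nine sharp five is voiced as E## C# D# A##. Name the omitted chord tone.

F##

D# dominant seventh sharp nine sharp five = D#, F##, A##, C#, E##. The voicing lacks the 3rd (major 3rd), F##.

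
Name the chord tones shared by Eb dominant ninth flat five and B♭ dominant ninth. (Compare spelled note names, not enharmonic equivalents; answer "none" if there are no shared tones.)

F

Eb dominant ninth flat five: E-flat G B-double-flat D-flat F
B♭ dominant ninth: B-flat D F A-flat C
Common to both → F.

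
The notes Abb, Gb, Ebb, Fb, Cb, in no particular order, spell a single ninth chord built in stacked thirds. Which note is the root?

Fb

Arranged so that each adjacent pair is a third by letter name: Fb – Abb – Cb – Ebb – Gb.
The bottom of that stack, Fb, is the root (this is Fb minor ninth).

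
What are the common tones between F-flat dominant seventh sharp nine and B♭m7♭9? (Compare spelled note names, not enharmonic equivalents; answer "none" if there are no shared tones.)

Ab Cb

F-flat dominant seventh sharp nine: Fb Ab Cb Ebb G
B♭m7♭9: Bb Db F Ab Cb
Common to both → Ab, Cb.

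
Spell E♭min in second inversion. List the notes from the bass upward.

In root position, E♭min is E♭–G♭–B♭.
Second inversion puts the fifth (B♭) in the bass.

B♭, E♭, G♭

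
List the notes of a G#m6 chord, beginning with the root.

G#m6: minor sixth on G♯.
G♯ — root
B — minor 3rd
D♯ — perfect 5th
E♯ — major 6th

G♯ – B – D♯ – E♯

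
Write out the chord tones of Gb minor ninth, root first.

G-flat B-double-flat D-flat F-flat A-flat

Root G-flat, quality minor ninth:
G-flat — root
B-double-flat — minor 3rd
D-flat — perfect 5th
F-flat — minor 7th
A-flat — major 9th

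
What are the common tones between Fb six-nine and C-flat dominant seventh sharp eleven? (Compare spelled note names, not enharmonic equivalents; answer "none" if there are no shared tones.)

Cb – Gb

Fb six-nine: Fb Ab Cb Db Gb
C-flat dominant seventh sharp eleven: Cb Eb Gb Bbb F
Common to both → Cb, Gb.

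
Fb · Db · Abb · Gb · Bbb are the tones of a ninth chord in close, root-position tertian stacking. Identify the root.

Gb

Stacking in thirds gives Gb – Bbb – Db – Fb – Abb, so Gb is the root — Gb minor seventh flat nine.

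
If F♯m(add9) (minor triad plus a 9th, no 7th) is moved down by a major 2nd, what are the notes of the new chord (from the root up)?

E  G  B  F♯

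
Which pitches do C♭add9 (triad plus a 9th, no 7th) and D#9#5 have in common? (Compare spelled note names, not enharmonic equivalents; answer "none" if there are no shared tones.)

none

C♭add9: C♭ E♭ G♭ D♭
D#9#5: D♯ F𝄪 A𝄪 C♯ E♯
Common to both → none.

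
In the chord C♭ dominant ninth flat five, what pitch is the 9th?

Root of C♭ dominant ninth flat five = C-flat. The 9th is a major 9th: C-flat up a major 9th → D-flat.

D-flat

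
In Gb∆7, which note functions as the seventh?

Root of Gb∆7 = G♭. The 7th is a major 7th: G♭ up a major 7th → F.

F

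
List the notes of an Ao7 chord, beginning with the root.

Root A, quality diminished seventh:
A — root
C — minor 3rd
Eb — diminished 5th
Gb — diminished 7th

A, C, Eb, Gb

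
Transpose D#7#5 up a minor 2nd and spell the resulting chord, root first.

D# up a minor 2nd → E. New chord: E augmented seventh.
Root: E
Major 3rd (3rd): G#
Augmented 5th (5th): B#
Minor 7th (7th): D

E, G#, B#, D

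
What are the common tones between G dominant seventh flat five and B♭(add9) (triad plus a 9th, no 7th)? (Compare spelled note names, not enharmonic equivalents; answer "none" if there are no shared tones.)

G dominant seventh flat five: G B Db F
B♭(add9): Bb D F C
Common to both → F.

F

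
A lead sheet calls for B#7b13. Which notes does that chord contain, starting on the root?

B#7b13: dominant seventh flat thirteen on B#.
root → B#
3rd (major 3rd) → D##
5th (perfect 5th) → F##
7th (minor 7th) → A#
13th (minor 13th) → G#

B# – D## – F## – A# – G#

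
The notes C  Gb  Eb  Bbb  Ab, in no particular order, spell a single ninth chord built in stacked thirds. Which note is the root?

Stacking in thirds gives Ab – C – Eb – Gb – Bbb, so Ab is the root — Ab dominant seventh flat nine.

Ab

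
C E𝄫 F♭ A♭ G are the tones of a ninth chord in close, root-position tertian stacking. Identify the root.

F♭

Stacking in thirds gives F♭ – A♭ – C – E𝄫 – G, so F♭ is the root — F♭ dominant seventh sharp nine sharp five.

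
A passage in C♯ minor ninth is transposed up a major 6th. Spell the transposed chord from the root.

A-sharp, C-sharp, E-sharp, G-sharp, B-sharp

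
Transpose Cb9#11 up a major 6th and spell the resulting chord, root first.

C♭ up a major 6th → A♭. New chord: A♭ dominant ninth sharp eleven.
root → A♭
3rd (major 3rd) → C
5th (perfect 5th) → E♭
7th (minor 7th) → G♭
9th (major 9th) → B♭
11th (augmented 11th) → D

A♭ – C – E♭ – G♭ – B♭ – D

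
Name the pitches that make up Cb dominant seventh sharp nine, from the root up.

Root C♭, quality dominant seventh sharp nine:
root → C♭
3rd (major 3rd) → E♭
5th (perfect 5th) → G♭
7th (minor 7th) → B𝄫
9th (augmented 9th) → D

C♭ E♭ G♭ B𝄫 D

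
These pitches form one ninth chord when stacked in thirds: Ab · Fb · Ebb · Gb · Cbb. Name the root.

Arranged so that each adjacent pair is a third by letter name: Fb – Ab – Cbb – Ebb – Gb.
The bottom of that stack, Fb, is the root (this is Fb dominant ninth flat five).

Fb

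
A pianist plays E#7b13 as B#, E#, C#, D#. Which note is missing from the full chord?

G##

The full E#7b13 chord is E#, G##, B#, D#, C#.
Comparing with the voicing, the major 3rd (3rd) — G## — is absent.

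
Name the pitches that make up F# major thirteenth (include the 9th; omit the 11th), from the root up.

F-sharp, A-sharp, C-sharp, E-sharp, G-sharp, D-sharp

F# major thirteenth is a major thirteenth built on F-sharp.
Root: F-sharp
Major 3rd (3rd): A-sharp
Perfect 5th (5th): C-sharp
Major 7th (7th): E-sharp
Major 9th (9th): G-sharp
Major 13th (13th): D-sharp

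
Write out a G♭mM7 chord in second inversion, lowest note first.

Db, F, Gb, Bbb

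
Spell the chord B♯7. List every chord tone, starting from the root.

Root B♯, quality dominant seventh:
B♯ — root
D𝄪 — major 3rd
F𝄪 — perfect 5th
A♯ — minor 7th

B♯, D𝄪, F𝄪, A♯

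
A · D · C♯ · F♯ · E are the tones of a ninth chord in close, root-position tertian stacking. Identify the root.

D

Stacking in thirds gives D – F♯ – A – C♯ – E, so D is the root — D major ninth.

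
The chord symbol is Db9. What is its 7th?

C♭

Root of Db9 = D♭. The 7th is a minor 7th: D♭ up a minor 7th → C♭.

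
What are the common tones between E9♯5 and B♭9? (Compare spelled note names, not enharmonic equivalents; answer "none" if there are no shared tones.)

E9♯5: E G# B# D F#
B♭9: Bb D F Ab C
Common to both → D.

D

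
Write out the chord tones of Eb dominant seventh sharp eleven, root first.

Root E-flat, quality dominant seventh sharp eleven:
root → E-flat
3rd (major 3rd) → G
5th (perfect 5th) → B-flat
7th (minor 7th) → D-flat
11th (augmented 11th) → A

E-flat G B-flat D-flat A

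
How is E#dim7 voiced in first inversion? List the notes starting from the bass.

G# – B – D – E#

In root position, E#dim7 is E#–G#–B–D.
First inversion puts the third (G#) in the bass.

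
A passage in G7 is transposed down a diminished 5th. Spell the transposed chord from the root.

G down a diminished 5th → C#. New chord: C# dominant seventh.
C# — root
E# — major 3rd
G# — perfect 5th
B — minor 7th

C#, E#, G#, B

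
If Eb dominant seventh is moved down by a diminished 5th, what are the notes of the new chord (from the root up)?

Eb down a diminished 5th → A. New chord: A dominant seventh.
Root: A
Major 3rd (3rd): C#
Perfect 5th (5th): E
Minor 7th (7th): G

A – C# – E – G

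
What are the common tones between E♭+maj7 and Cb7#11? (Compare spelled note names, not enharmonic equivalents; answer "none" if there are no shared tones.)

Eb

E♭+maj7: Eb G B D
Cb7#11: Cb Eb Gb Bbb F
Common to both → Eb.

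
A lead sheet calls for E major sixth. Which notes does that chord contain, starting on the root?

E – G# – B – C#

E major sixth: major sixth on E.
- root: E
- major 3rd: G#
- perfect 5th: B
- major 6th: C#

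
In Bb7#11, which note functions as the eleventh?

Bb7#11 is built on B♭; its 11th is an augmented 11th above the root.
A fourth above B uses the letter E, and the augmented 11th above B♭ is E.

E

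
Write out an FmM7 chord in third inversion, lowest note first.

E F A♭ C

FmM7 = F–A♭–C–E; third inversion → seventh (E) lowest.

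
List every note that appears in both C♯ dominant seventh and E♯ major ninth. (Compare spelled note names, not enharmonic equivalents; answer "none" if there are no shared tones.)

E-sharp

C♯ dominant seventh = C-sharp, E-sharp, G-sharp, B.
E♯ major ninth = E-sharp, G-double-sharp, B-sharp, D-double-sharp, F-double-sharp.
Shared: E-sharp.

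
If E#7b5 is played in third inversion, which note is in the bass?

D#

E#7b5 = E#–G##–B–D#. Third inversion → seventh in the bass = D#.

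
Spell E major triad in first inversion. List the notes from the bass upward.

G-sharp – B – E

In root position, E major triad is E–G-sharp–B.
First inversion puts the third (G-sharp) in the bass.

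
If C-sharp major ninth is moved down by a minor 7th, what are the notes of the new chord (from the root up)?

A minor 7th down from C# is D#, so the new chord is D# major ninth.
- root: D#
- major 3rd: F##
- perfect 5th: A#
- major 7th: C##
- major 9th: E#

D#  F##  A#  C##  E#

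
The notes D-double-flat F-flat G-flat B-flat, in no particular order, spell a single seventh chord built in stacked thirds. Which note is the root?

G-flat

Stacking in thirds gives G-flat – B-flat – D-double-flat – F-flat, so G-flat is the root — G-flat dominant seventh flat five.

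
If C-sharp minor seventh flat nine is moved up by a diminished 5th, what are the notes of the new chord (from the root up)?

Transposed root: C-sharp → G (diminished 5th up). So we spell G minor seventh flat nine:
Root: G
Minor 3rd (3rd): B-flat
Perfect 5th (5th): D
Minor 7th (7th): F
Minor 9th (9th): A-flat

G – B-flat – D – F – A-flat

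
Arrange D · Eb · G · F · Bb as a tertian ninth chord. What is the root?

Eb

Arranged so that each adjacent pair is a third by letter name: Eb – G – Bb – D – F.
The bottom of that stack, Eb, is the root (this is Eb major ninth).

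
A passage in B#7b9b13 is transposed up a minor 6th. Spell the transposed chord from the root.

B♯ up a minor 6th → G♯. New chord: G♯ dominant seventh flat nine flat thirteen.
root → G♯
3rd (major 3rd) → B♯
5th (perfect 5th) → D♯
7th (minor 7th) → F♯
9th (minor 9th) → A
13th (minor 13th) → E

G♯ B♯ D♯ F♯ A E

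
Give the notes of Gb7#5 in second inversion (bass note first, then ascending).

Gb7#5 = G♭–B♭–D–F♭; second inversion → fifth (D) lowest.

D, F♭, G♭, B♭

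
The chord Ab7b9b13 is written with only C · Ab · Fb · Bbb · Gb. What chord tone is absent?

The full Ab7b9b13 chord is Ab, C, Eb, Gb, Bbb, Fb.
Comparing with the voicing, the perfect 5th (5th) — Eb — is absent.

Eb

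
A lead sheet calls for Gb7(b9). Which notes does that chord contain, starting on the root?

Gb Bb Db Fb Abb

Gb7(b9): dominant seventh flat nine on Gb.
Root: Gb
Major 3rd (3rd): Bb
Perfect 5th (5th): Db
Minor 7th (7th): Fb
Minor 9th (9th): Abb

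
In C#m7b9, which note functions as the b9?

Root of C#m7b9 = C#. The 9th is a minor 9th: C# up a minor 9th → D.

D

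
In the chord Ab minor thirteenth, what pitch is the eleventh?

D-flat

Ab minor thirteenth is built on A-flat; its 11th is a perfect 11th above the root.
A fourth above A uses the letter D, and the perfect 11th above A-flat is D-flat.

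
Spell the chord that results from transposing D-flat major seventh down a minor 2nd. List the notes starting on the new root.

C, E, G, B

A minor 2nd down from D-flat is C, so the new chord is C major seventh.
- root: C
- major 3rd: E
- perfect 5th: G
- major 7th: B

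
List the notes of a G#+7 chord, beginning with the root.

G#+7 is an augmented seventh built on G♯.
- root: G♯
- major 3rd: B♯
- augmented 5th: D𝄪
- minor 7th: F♯

G♯  B♯  D𝄪  F♯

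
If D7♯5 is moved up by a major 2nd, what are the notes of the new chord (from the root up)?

D up a major 2nd → E. New chord: E augmented seventh.
Root: E
Major 3rd (3rd): G#
Augmented 5th (5th): B#
Minor 7th (7th): D

E G# B# D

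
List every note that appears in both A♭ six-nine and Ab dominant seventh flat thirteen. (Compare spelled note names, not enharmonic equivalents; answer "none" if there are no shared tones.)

A-flat – C – E-flat

A♭ six-nine = A-flat, C, E-flat, F, B-flat.
Ab dominant seventh flat thirteen = A-flat, C, E-flat, G-flat, F-flat.
Shared: A-flat, C, E-flat.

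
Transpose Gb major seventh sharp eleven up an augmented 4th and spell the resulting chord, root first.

C, E, G, B, F-sharp

G-flat up an augmented 4th → C. New chord: C major seventh sharp eleven.
root → C
3rd (major 3rd) → E
5th (perfect 5th) → G
7th (major 7th) → B
11th (augmented 11th) → F-sharp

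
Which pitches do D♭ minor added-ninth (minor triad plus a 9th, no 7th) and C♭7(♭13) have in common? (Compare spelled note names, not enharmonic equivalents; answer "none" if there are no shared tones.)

Eb

D♭ minor added-ninth = Db, Fb, Ab, Eb.
C♭7(♭13) = Cb, Eb, Gb, Bbb, Abb.
Shared: Eb.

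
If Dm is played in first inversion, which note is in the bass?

F

Dm in root position is D–F–A.
First inversion places the third in the bass, which is F.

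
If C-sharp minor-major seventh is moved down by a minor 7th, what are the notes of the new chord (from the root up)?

D-sharp, F-sharp, A-sharp, C-double-sharp

C-sharp down a minor 7th → D-sharp. New chord: D-sharp minor-major seventh.
root → D-sharp
3rd (minor 3rd) → F-sharp
5th (perfect 5th) → A-sharp
7th (major 7th) → C-double-sharp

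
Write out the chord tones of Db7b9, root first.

Db7b9 is a dominant seventh flat nine built on Db.
Root: Db
Major 3rd (3rd): F
Perfect 5th (5th): Ab
Minor 7th (7th): Cb
Minor 9th (9th): Ebb

Db  F  Ab  Cb  Ebb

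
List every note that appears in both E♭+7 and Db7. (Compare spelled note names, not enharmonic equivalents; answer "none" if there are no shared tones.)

E♭+7: Eb G B Db
Db7: Db F Ab Cb
Common to both → Db.

Db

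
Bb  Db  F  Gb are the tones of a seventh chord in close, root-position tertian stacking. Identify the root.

Stacking in thirds gives Gb – Bb – Db – F, so Gb is the root — Gb major seventh.

Gb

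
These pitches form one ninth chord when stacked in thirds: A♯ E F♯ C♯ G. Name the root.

F♯

Arranged so that each adjacent pair is a third by letter name: F♯ – A♯ – C♯ – E – G.
The bottom of that stack, F♯, is the root (this is F♯ dominant seventh flat nine).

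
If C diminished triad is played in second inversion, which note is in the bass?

G-flat

C diminished triad in root position is C–E-flat–G-flat.
Second inversion places the fifth in the bass, which is G-flat.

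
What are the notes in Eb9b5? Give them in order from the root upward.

Eb G Bbb Db F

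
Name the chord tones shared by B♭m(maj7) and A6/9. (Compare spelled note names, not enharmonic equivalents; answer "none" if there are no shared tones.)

A

B♭m(maj7) = Bb, Db, F, A.
A6/9 = A, C#, E, F#, B.
Shared: A.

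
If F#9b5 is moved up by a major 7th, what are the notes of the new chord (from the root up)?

Transposed root: F♯ → E♯ (major 7th up). So we spell E♯ dominant ninth flat five:
root → E♯
3rd (major 3rd) → G𝄪
5th (diminished 5th) → B
7th (minor 7th) → D♯
9th (major 9th) → F𝄪

E♯ G𝄪 B D♯ F𝄪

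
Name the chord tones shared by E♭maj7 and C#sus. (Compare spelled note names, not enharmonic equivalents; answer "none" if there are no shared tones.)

E♭maj7: Eb G Bb D
C#sus: C# F# G#
Common to both → none.

none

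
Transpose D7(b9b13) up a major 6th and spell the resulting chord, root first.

Transposed root: D → B (major 6th up). So we spell B dominant seventh flat nine flat thirteen:
Root: B
Major 3rd (3rd): D♯
Perfect 5th (5th): F♯
Minor 7th (7th): A
Minor 9th (9th): C
Minor 13th (13th): G

B, D♯, F♯, A, C, G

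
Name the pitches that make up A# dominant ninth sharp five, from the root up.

Root A-sharp, quality dominant ninth sharp five:
- root: A-sharp
- major 3rd: C-double-sharp
- augmented 5th: E-double-sharp
- minor 7th: G-sharp
- major 9th: B-sharp

A-sharp C-double-sharp E-double-sharp G-sharp B-sharp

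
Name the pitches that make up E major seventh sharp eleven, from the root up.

Root E, quality major seventh sharp eleven:
- root: E
- major 3rd: G-sharp
- perfect 5th: B
- major 7th: D-sharp
- augmented 11th: A-sharp

E G-sharp B D-sharp A-sharp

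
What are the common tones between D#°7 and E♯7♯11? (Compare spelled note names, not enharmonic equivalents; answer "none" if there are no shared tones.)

D#

D#°7 = D#, F#, A, C.
E♯7♯11 = E#, G##, B#, D#, A##.
Shared: D#.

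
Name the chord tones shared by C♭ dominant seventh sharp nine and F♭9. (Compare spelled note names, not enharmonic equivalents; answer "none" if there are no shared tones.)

Cb, Gb

C♭ dominant seventh sharp nine = Cb, Eb, Gb, Bbb, D.
F♭9 = Fb, Ab, Cb, Ebb, Gb.
Shared: Cb, Gb.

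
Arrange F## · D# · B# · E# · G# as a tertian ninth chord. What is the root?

E#

Stacking in thirds gives E# – G# – B# – D# – F##, so E# is the root — E# minor ninth.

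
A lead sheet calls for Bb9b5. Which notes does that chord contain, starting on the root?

Bb D Fb Ab C

Bb9b5 is a dominant ninth flat five built on Bb.
- root: Bb
- major 3rd: D
- diminished 5th: Fb
- minor 7th: Ab
- major 9th: C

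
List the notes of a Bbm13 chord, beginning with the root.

Root Bb, quality minor thirteenth:
Bb — root
Db — minor 3rd
F — perfect 5th
Ab — minor 7th
C — major 9th
Eb — perfect 11th
G — major 13th

Bb, Db, F, Ab, C, Eb, G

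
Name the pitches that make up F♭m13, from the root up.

F♭m13 is a minor thirteenth built on F♭.
F♭ — root
A𝄫 — minor 3rd
C♭ — perfect 5th
E𝄫 — minor 7th
G♭ — major 9th
B𝄫 — perfect 11th
D♭ — major 13th

F♭, A𝄫, C♭, E𝄫, G♭, B𝄫, D♭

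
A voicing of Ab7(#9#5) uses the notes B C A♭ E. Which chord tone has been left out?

G♭

Ab7(#9#5) = A♭, C, E, G♭, B. The voicing lacks the 7th (minor 7th), G♭.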